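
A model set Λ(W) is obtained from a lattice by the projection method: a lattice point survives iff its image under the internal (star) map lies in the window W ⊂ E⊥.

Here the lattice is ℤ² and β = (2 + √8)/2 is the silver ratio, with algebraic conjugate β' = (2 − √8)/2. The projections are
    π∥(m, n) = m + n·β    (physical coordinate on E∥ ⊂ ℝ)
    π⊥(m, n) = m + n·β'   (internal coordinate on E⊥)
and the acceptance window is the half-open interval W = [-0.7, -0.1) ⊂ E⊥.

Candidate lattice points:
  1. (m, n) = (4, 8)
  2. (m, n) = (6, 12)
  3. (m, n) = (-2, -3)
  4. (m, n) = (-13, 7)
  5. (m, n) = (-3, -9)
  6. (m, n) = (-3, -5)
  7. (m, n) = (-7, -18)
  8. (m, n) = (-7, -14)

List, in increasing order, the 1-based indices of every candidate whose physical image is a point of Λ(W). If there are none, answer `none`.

Numerically β ≈ 2.414214 and β' = −1/β ≈ -0.414214.
#1 (4,8): internal coord 4 + (8)·β' = +0.686292; +0.686292 ∉ [-0.7, -0.1) → out
#2 (6,12): internal coord 6 + (12)·β' = +1.029437; +1.029437 ∉ [-0.7, -0.1) → out
#3 (-2,-3): internal coord -2 + (-3)·β' = -0.757359; -0.757359 ∉ [-0.7, -0.1) → out
#4 (-13,7): internal coord -13 + (7)·β' = -15.899495; -15.899495 ∉ [-0.7, -0.1) → out
#5 (-3,-9): internal coord -3 + (-9)·β' = +0.727922; +0.727922 ∉ [-0.7, -0.1) → out
#6 (-3,-5): internal coord -3 + (-5)·β' = -0.928932; -0.928932 ∉ [-0.7, -0.1) → out
#7 (-7,-18): internal coord -7 + (-18)·β' = +0.455844; +0.455844 ∉ [-0.7, -0.1) → out
#8 (-7,-14): internal coord -7 + (-14)·β' = -1.201010; -1.201010 ∉ [-0.7, -0.1) → out

none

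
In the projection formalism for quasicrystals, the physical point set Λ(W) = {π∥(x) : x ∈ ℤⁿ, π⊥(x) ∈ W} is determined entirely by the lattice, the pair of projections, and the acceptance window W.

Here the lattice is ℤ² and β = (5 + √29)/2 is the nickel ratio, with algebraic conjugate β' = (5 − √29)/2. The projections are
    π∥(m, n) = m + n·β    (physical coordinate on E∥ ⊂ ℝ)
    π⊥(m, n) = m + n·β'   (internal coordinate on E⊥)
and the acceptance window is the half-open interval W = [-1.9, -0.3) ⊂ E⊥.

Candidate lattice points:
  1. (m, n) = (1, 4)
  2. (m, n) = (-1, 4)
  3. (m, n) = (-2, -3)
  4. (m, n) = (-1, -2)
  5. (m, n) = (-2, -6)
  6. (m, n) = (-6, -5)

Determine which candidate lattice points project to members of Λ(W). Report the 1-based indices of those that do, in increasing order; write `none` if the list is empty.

Numerically β ≈ 5.19258 and β' = −1/β ≈ -0.19258.
candidate 1: (m,n)=(1,4) → π∥ = 1+4·β ≈ 21.77033, π⊥ = 1+4·β' ≈ 0.22967 ∉ [-1.9, -0.3) ⇒ out
candidate 2: (m,n)=(-1,4) → π∥ = -1+4·β ≈ 19.77033, π⊥ = -1+4·β' ≈ -1.77033 ∈ [-1.9, -0.3) ⇒ IN Λ
candidate 3: (m,n)=(-2,-3) → π∥ = -2-3·β ≈ -17.57775, π⊥ = -2-3·β' ≈ -1.42225 ∈ [-1.9, -0.3) ⇒ IN Λ
candidate 4: (m,n)=(-1,-2) → π∥ = -1-2·β ≈ -11.38516, π⊥ = -1-2·β' ≈ -0.61484 ∈ [-1.9, -0.3) ⇒ IN Λ
candidate 5: (m,n)=(-2,-6) → π∥ = -2-6·β ≈ -33.15549, π⊥ = -2-6·β' ≈ -0.84451 ∈ [-1.9, -0.3) ⇒ IN Λ
candidate 6: (m,n)=(-6,-5) → π∥ = -6-5·β ≈ -31.96291, π⊥ = -6-5·β' ≈ -5.03709 ∉ [-1.9, -0.3) ⇒ out

2, 3, 4, 5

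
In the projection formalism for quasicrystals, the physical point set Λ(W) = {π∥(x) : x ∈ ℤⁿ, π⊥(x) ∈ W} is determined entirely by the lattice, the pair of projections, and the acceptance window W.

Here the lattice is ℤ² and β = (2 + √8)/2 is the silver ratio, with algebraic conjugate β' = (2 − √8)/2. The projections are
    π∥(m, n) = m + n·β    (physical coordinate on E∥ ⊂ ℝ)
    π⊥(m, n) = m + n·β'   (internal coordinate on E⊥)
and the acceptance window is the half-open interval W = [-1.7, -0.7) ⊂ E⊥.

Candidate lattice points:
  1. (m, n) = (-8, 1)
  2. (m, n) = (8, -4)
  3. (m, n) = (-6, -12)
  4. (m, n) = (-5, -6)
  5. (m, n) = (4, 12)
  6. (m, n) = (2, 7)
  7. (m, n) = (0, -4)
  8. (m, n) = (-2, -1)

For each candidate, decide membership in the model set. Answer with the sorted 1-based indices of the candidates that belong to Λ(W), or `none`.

β' = (2−√8)/2 ≈ -0.4142.
[1] lift (-8,1): star map gives -8.4142; window check -1.7 ≤ -8.4142 < -0.7 is false → out
[2] lift (8,-4): star map gives 9.6569; window check -1.7 ≤ 9.6569 < -0.7 is false → out
[3] lift (-6,-12): star map gives -1.0294; window check -1.7 ≤ -1.0294 < -0.7 is true → IN Λ
[4] lift (-5,-6): star map gives -2.5147; window check -1.7 ≤ -2.5147 < -0.7 is false → out
[5] lift (4,12): star map gives -0.9706; window check -1.7 ≤ -0.9706 < -0.7 is true → IN Λ
[6] lift (2,7): star map gives -0.8995; window check -1.7 ≤ -0.8995 < -0.7 is true → IN Λ
[7] lift (0,-4): star map gives 1.6569; window check -1.7 ≤ 1.6569 < -0.7 is false → out
[8] lift (-2,-1): star map gives -1.5858; window check -1.7 ≤ -1.5858 < -0.7 is true → IN Λ

3, 5, 6, 8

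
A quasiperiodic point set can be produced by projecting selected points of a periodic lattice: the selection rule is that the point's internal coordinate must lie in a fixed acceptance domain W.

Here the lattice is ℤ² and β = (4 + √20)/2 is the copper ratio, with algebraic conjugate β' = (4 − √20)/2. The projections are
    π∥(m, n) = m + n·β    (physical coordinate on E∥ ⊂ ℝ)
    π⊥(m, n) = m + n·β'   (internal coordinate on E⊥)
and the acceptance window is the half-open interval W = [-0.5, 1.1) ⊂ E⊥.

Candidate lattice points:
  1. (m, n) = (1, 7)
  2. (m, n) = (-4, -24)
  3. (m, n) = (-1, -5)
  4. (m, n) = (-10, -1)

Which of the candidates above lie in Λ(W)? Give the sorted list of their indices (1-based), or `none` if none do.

3

β' = (4−√20)/2 ≈ -0.2361.
[1] lift (1,7): star map gives -0.6525; window check -0.5 ≤ -0.6525 < 1.1 is false → out
[2] lift (-4,-24): star map gives 1.6656; window check -0.5 ≤ 1.6656 < 1.1 is false → out
[3] lift (-1,-5): star map gives 0.1803; window check -0.5 ≤ 0.1803 < 1.1 is true → IN Λ
[4] lift (-10,-1): star map gives -9.7639; window check -0.5 ≤ -9.7639 < 1.1 is false → out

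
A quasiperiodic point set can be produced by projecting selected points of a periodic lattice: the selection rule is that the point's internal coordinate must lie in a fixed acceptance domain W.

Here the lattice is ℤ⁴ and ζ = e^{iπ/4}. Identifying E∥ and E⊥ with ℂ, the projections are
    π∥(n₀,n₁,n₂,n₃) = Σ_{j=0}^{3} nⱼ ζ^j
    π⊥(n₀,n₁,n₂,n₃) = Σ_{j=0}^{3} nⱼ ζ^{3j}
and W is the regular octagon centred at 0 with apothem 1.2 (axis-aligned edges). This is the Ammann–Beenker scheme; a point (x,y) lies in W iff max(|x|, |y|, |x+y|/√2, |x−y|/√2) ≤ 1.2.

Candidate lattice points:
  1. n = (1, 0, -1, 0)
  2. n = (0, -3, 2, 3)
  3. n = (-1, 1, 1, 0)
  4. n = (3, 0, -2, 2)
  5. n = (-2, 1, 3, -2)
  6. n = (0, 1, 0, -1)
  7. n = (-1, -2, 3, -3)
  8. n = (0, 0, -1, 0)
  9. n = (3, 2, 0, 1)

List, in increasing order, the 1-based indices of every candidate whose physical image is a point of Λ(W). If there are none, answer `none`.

8

π⊥(n) = n₀ + n₁ζ³ + n₂ζ⁶ + n₃ζ⁹ where ζ = e^{iπ/4}.
candidate 1: n = (1, 0, -1, 0) → π⊥ ≈ (+1.0000, +1.0000); max(|x|,|y|,|x±y|/√2) = 1.4142 > 1.2 ⇒ ∉ W
candidate 2: n = (0, -3, 2, 3) → π⊥ ≈ (+4.2426, -2.0000); max(|x|,|y|,|x±y|/√2) = 4.4142 > 1.2 ⇒ ∉ W
candidate 3: n = (-1, 1, 1, 0) → π⊥ ≈ (-1.7071, -0.2929); max(|x|,|y|,|x±y|/√2) = 1.7071 > 1.2 ⇒ ∉ W
candidate 4: n = (3, 0, -2, 2) → π⊥ ≈ (+4.4142, +3.4142); max(|x|,|y|,|x±y|/√2) = 5.5355 > 1.2 ⇒ ∉ W
candidate 5: n = (-2, 1, 3, -2) → π⊥ ≈ (-4.1213, -3.7071); max(|x|,|y|,|x±y|/√2) = 5.5355 > 1.2 ⇒ ∉ W
candidate 6: n = (0, 1, 0, -1) → π⊥ ≈ (-1.4142, +0.0000); max(|x|,|y|,|x±y|/√2) = 1.4142 > 1.2 ⇒ ∉ W
candidate 7: n = (-1, -2, 3, -3) → π⊥ ≈ (-1.7071, -6.5355); max(|x|,|y|,|x±y|/√2) = 6.5355 > 1.2 ⇒ ∉ W
candidate 8: n = (0, 0, -1, 0) → π⊥ ≈ (+0.0000, +1.0000); max(|x|,|y|,|x±y|/√2) = 1.0000 ≤ 1.2 ⇒ ∈ W
candidate 9: n = (3, 2, 0, 1) → π⊥ ≈ (+2.2929, +2.1213); max(|x|,|y|,|x±y|/√2) = 3.1213 > 1.2 ⇒ ∉ W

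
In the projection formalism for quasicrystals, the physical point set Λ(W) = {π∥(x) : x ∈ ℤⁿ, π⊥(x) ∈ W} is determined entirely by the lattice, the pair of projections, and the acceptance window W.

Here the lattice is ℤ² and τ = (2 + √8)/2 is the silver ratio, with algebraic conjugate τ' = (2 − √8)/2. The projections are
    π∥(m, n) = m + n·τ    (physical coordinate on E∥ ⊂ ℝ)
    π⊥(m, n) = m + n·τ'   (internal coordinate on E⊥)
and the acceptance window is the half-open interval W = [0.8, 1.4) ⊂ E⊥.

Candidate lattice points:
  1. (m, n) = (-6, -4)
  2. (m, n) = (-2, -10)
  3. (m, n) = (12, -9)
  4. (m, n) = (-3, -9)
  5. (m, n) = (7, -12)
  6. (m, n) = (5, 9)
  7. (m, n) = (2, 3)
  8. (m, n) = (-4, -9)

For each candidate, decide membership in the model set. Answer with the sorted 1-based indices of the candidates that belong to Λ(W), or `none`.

Numerically τ ≈ 2.414214 and τ' = −1/τ ≈ -0.414214.
[1] lift (-6,-4): star map gives -4.343146; window check 0.8 ≤ -4.343146 < 1.4 is false → out
[2] lift (-2,-10): star map gives 2.142136; window check 0.8 ≤ 2.142136 < 1.4 is false → out
[3] lift (12,-9): star map gives 15.727922; window check 0.8 ≤ 15.727922 < 1.4 is false → out
[4] lift (-3,-9): star map gives 0.727922; window check 0.8 ≤ 0.727922 < 1.4 is false → out
[5] lift (7,-12): star map gives 11.970563; window check 0.8 ≤ 11.970563 < 1.4 is false → out
[6] lift (5,9): star map gives 1.272078; window check 0.8 ≤ 1.272078 < 1.4 is true → IN Λ
[7] lift (2,3): star map gives 0.757359; window check 0.8 ≤ 0.757359 < 1.4 is false → out
[8] lift (-4,-9): star map gives -0.272078; window check 0.8 ≤ -0.272078 < 1.4 is false → out

6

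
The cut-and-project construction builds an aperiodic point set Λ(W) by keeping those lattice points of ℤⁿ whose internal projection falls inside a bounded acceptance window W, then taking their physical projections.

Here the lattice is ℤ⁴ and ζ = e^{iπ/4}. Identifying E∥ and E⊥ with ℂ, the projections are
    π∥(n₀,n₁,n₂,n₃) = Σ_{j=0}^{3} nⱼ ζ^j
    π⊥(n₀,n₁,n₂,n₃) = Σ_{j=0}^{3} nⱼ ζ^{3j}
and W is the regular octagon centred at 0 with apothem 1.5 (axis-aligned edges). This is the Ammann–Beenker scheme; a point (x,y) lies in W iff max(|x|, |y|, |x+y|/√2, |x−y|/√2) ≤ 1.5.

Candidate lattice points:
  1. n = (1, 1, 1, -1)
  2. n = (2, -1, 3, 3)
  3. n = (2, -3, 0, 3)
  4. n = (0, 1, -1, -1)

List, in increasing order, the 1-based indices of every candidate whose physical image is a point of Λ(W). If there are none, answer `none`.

1

Internal map: ζ^{3j} for j=0..3 gives (1,0), (−√2/2,√2/2), (0,−1), (√2/2,√2/2).
#1 (1, 1, 1, -1): internal (-0.41421, -1.00000); octagon support 1.00000 vs apothem 1.5 → ∈ W
#2 (2, -1, 3, 3): internal (4.82843, -1.58579); octagon support 4.82843 vs apothem 1.5 → ∉ W
#3 (2, -3, 0, 3): internal (6.24264, 0.00000); octagon support 6.24264 vs apothem 1.5 → ∉ W
#4 (0, 1, -1, -1): internal (-1.41421, 1.00000); octagon support 1.70711 vs apothem 1.5 → ∉ W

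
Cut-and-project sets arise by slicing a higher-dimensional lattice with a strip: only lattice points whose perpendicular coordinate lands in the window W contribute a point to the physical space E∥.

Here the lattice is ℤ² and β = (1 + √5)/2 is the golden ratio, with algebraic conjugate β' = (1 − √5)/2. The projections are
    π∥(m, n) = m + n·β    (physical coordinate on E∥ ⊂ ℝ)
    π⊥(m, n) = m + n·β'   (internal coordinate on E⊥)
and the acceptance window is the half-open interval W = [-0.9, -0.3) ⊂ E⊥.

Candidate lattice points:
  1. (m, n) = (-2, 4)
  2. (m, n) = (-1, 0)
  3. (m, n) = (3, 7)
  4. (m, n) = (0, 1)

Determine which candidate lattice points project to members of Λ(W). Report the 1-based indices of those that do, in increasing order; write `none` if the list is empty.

β' = (1−√5)/2 ≈ -0.6180.
candidate 1: (m,n)=(-2,4) → π∥ = -2+4·β ≈ 4.4721, π⊥ = -2+4·β' ≈ -4.4721 ∉ [-0.9, -0.3) ⇒ out
candidate 2: (m,n)=(-1,0) → π∥ = -1+0·β ≈ -1.0000, π⊥ = -1+0·β' ≈ -1.0000 ∉ [-0.9, -0.3) ⇒ out
candidate 3: (m,n)=(3,7) → π∥ = 3+7·β ≈ 14.3262, π⊥ = 3+7·β' ≈ -1.3262 ∉ [-0.9, -0.3) ⇒ out
candidate 4: (m,n)=(0,1) → π∥ = 0+1·β ≈ 1.6180, π⊥ = 0+1·β' ≈ -0.6180 ∈ [-0.9, -0.3) ⇒ IN Λ

4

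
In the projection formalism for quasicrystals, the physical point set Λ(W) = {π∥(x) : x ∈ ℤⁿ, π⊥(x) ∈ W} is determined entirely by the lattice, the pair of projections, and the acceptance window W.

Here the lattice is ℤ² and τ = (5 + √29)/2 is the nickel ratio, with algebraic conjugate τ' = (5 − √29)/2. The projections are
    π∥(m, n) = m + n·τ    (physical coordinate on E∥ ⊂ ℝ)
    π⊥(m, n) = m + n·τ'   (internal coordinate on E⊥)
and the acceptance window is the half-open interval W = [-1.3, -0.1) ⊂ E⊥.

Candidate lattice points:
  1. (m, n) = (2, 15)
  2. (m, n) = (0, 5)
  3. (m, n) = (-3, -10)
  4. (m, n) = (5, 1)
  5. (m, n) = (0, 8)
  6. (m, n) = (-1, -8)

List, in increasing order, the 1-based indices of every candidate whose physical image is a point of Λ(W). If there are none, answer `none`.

Compute τ' = (5−√29)/2 = -0.19258, so π⊥(m,n) = m -0.19258·n.
#1 (2,15): internal coord 2 + (15)·τ' = -0.88874; -0.88874 ∈ [-1.3, -0.1) → IN Λ
#2 (0,5): internal coord 0 + (5)·τ' = -0.96291; -0.96291 ∈ [-1.3, -0.1) → IN Λ
#3 (-3,-10): internal coord -3 + (-10)·τ' = -1.07418; -1.07418 ∈ [-1.3, -0.1) → IN Λ
#4 (5,1): internal coord 5 + (1)·τ' = +4.80742; +4.80742 ∉ [-1.3, -0.1) → out
#5 (0,8): internal coord 0 + (8)·τ' = -1.54066; -1.54066 ∉ [-1.3, -0.1) → out
#6 (-1,-8): internal coord -1 + (-8)·τ' = +0.54066; +0.54066 ∉ [-1.3, -0.1) → out

1, 2, 3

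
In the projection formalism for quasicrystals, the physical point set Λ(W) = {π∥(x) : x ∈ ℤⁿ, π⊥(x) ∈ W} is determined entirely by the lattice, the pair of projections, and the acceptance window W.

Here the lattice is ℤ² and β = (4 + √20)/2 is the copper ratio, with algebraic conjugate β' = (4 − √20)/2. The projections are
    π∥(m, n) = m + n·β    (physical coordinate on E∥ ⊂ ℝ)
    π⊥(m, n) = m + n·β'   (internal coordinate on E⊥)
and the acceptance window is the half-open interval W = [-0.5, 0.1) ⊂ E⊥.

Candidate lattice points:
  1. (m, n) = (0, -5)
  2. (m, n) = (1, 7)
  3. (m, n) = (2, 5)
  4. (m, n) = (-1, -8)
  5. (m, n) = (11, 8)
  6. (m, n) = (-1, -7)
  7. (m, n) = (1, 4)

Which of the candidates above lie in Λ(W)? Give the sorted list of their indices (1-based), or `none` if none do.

Numerically β ≈ 4.23607 and β' = −1/β ≈ -0.23607.
[1] lift (0,-5): star map gives 1.18034; window check -0.5 ≤ 1.18034 < 0.1 is false → out
[2] lift (1,7): star map gives -0.65248; window check -0.5 ≤ -0.65248 < 0.1 is false → out
[3] lift (2,5): star map gives 0.81966; window check -0.5 ≤ 0.81966 < 0.1 is false → out
[4] lift (-1,-8): star map gives 0.88854; window check -0.5 ≤ 0.88854 < 0.1 is false → out
[5] lift (11,8): star map gives 9.11146; window check -0.5 ≤ 9.11146 < 0.1 is false → out
[6] lift (-1,-7): star map gives 0.65248; window check -0.5 ≤ 0.65248 < 0.1 is false → out
[7] lift (1,4): star map gives 0.05573; window check -0.5 ≤ 0.05573 < 0.1 is true → IN Λ

7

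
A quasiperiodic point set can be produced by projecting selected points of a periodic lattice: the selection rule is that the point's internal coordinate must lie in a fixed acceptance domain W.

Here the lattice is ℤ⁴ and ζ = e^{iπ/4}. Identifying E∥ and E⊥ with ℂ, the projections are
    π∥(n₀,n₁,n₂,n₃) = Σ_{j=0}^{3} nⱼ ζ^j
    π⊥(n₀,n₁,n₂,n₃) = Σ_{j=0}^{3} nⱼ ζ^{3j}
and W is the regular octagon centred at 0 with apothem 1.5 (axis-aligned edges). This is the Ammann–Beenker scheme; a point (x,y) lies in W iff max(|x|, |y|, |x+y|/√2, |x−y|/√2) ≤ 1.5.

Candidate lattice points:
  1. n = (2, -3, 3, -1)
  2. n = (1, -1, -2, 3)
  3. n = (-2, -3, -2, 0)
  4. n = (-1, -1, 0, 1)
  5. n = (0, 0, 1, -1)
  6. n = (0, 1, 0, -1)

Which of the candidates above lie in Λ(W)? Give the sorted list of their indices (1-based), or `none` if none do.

π⊥(n) = n₀ + n₁ζ³ + n₂ζ⁶ + n₃ζ⁹ where ζ = e^{iπ/4}.
candidate 1: n = (2, -3, 3, -1) → π⊥ ≈ (+3.414214, -5.828427); max(|x|,|y|,|x±y|/√2) = 6.535534 > 1.5 ⇒ ∉ W
candidate 2: n = (1, -1, -2, 3) → π⊥ ≈ (+3.828427, +3.414214); max(|x|,|y|,|x±y|/√2) = 5.121320 > 1.5 ⇒ ∉ W
candidate 3: n = (-2, -3, -2, 0) → π⊥ ≈ (+0.121320, -0.121320); max(|x|,|y|,|x±y|/√2) = 0.171573 ≤ 1.5 ⇒ ∈ W
candidate 4: n = (-1, -1, 0, 1) → π⊥ ≈ (+0.414214, +0.000000); max(|x|,|y|,|x±y|/√2) = 0.414214 ≤ 1.5 ⇒ ∈ W
candidate 5: n = (0, 0, 1, -1) → π⊥ ≈ (-0.707107, -1.707107); max(|x|,|y|,|x±y|/√2) = 1.707107 > 1.5 ⇒ ∉ W
candidate 6: n = (0, 1, 0, -1) → π⊥ ≈ (-1.414214, +0.000000); max(|x|,|y|,|x±y|/√2) = 1.414214 ≤ 1.5 ⇒ ∈ W

3, 4, 6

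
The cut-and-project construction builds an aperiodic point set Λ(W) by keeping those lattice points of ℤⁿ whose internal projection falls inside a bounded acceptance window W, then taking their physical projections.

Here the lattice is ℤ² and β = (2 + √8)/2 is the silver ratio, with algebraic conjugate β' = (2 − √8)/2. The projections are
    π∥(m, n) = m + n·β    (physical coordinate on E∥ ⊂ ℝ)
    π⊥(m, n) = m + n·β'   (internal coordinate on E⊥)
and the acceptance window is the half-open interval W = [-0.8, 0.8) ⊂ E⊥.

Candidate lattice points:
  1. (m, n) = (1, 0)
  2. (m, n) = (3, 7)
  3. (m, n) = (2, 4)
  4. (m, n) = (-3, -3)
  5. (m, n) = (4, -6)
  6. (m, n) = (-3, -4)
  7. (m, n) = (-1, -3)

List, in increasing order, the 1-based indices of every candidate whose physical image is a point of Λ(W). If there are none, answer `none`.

Compute β' = (2−√8)/2 = -0.414214, so π⊥(m,n) = m -0.414214·n.
[1] lift (1,0): star map gives 1.000000; window check -0.8 ≤ 1.000000 < 0.8 is false → out
[2] lift (3,7): star map gives 0.100505; window check -0.8 ≤ 0.100505 < 0.8 is true → IN Λ
[3] lift (2,4): star map gives 0.343146; window check -0.8 ≤ 0.343146 < 0.8 is true → IN Λ
[4] lift (-3,-3): star map gives -1.757359; window check -0.8 ≤ -1.757359 < 0.8 is false → out
[5] lift (4,-6): star map gives 6.485281; window check -0.8 ≤ 6.485281 < 0.8 is false → out
[6] lift (-3,-4): star map gives -1.343146; window check -0.8 ≤ -1.343146 < 0.8 is false → out
[7] lift (-1,-3): star map gives 0.242641; window check -0.8 ≤ 0.242641 < 0.8 is true → IN Λ

2, 3, 7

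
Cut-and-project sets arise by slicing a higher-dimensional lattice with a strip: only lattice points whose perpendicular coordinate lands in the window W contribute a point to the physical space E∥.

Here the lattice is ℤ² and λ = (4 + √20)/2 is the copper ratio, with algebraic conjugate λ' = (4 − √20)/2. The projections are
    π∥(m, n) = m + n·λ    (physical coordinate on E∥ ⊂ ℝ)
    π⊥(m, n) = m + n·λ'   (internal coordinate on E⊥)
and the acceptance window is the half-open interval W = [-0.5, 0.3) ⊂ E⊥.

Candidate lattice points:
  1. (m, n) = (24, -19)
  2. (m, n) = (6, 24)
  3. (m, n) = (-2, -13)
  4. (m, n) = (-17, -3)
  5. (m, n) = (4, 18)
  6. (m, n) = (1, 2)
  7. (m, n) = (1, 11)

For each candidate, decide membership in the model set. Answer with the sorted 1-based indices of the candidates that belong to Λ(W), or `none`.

5

λ' = (4−√20)/2 ≈ -0.23607.
#1 (24,-19): internal coord 24 + (-19)·λ' = +28.48529; +28.48529 ∉ [-0.5, 0.3) → out
#2 (6,24): internal coord 6 + (24)·λ' = +0.33437; +0.33437 ∉ [-0.5, 0.3) → out
#3 (-2,-13): internal coord -2 + (-13)·λ' = +1.06888; +1.06888 ∉ [-0.5, 0.3) → out
#4 (-17,-3): internal coord -17 + (-3)·λ' = -16.29180; -16.29180 ∉ [-0.5, 0.3) → out
#5 (4,18): internal coord 4 + (18)·λ' = -0.24922; -0.24922 ∈ [-0.5, 0.3) → IN Λ
#6 (1,2): internal coord 1 + (2)·λ' = +0.52786; +0.52786 ∉ [-0.5, 0.3) → out
#7 (1,11): internal coord 1 + (11)·λ' = -1.59675; -1.59675 ∉ [-0.5, 0.3) → out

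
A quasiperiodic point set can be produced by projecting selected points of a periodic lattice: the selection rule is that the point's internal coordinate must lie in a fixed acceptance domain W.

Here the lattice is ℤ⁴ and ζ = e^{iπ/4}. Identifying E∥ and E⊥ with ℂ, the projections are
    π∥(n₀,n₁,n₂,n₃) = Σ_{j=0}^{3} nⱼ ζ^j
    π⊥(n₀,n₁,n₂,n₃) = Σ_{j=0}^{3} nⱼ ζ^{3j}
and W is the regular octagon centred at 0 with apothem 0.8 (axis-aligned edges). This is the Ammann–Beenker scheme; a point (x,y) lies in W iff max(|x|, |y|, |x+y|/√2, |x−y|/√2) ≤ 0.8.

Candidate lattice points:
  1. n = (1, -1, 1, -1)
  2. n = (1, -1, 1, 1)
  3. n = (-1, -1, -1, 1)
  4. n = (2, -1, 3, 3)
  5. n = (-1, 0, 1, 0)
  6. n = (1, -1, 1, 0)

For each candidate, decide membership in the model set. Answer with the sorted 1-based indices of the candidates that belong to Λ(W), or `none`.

none

With ζ = e^{iπ/4} the internal vectors are ζ^0,ζ^3,ζ^6,ζ^9.
candidate 1: n = (1, -1, 1, -1) → π⊥ ≈ (+1.000000, -2.414214); max(|x|,|y|,|x±y|/√2) = 2.414214 > 0.8 ⇒ ∉ W
candidate 2: n = (1, -1, 1, 1) → π⊥ ≈ (+2.414214, -1.000000); max(|x|,|y|,|x±y|/√2) = 2.414214 > 0.8 ⇒ ∉ W
candidate 3: n = (-1, -1, -1, 1) → π⊥ ≈ (+0.414214, +1.000000); max(|x|,|y|,|x±y|/√2) = 1.000000 > 0.8 ⇒ ∉ W
candidate 4: n = (2, -1, 3, 3) → π⊥ ≈ (+4.828427, -1.585786); max(|x|,|y|,|x±y|/√2) = 4.828427 > 0.8 ⇒ ∉ W
candidate 5: n = (-1, 0, 1, 0) → π⊥ ≈ (-1.000000, -1.000000); max(|x|,|y|,|x±y|/√2) = 1.414214 > 0.8 ⇒ ∉ W
candidate 6: n = (1, -1, 1, 0) → π⊥ ≈ (+1.707107, -1.707107); max(|x|,|y|,|x±y|/√2) = 2.414214 > 0.8 ⇒ ∉ W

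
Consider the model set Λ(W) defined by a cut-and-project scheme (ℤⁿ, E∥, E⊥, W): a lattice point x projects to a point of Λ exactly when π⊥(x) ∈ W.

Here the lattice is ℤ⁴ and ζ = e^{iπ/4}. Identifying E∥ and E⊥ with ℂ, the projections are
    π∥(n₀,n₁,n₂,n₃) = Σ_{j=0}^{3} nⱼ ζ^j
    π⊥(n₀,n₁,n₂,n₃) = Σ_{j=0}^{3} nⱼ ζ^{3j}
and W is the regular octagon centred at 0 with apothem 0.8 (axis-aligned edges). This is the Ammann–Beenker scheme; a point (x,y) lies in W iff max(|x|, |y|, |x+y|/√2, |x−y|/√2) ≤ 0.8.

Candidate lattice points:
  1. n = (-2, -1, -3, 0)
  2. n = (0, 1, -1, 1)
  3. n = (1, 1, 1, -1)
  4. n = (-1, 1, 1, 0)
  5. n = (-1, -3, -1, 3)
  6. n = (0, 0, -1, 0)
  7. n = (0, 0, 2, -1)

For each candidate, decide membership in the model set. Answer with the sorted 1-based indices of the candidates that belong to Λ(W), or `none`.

Internal map: ζ^{3j} for j=0..3 gives (1,0), (−√2/2,√2/2), (0,−1), (√2/2,√2/2).
#1 (-2, -1, -3, 0): internal (-1.29289, 2.29289); octagon support 2.53553 vs apothem 0.8 → ∉ W
#2 (0, 1, -1, 1): internal (0.00000, 2.41421); octagon support 2.41421 vs apothem 0.8 → ∉ W
#3 (1, 1, 1, -1): internal (-0.41421, -1.00000); octagon support 1.00000 vs apothem 0.8 → ∉ W
#4 (-1, 1, 1, 0): internal (-1.70711, -0.29289); octagon support 1.70711 vs apothem 0.8 → ∉ W
#5 (-1, -3, -1, 3): internal (3.24264, 1.00000); octagon support 3.24264 vs apothem 0.8 → ∉ W
#6 (0, 0, -1, 0): internal (0.00000, 1.00000); octagon support 1.00000 vs apothem 0.8 → ∉ W
#7 (0, 0, 2, -1): internal (-0.70711, -2.70711); octagon support 2.70711 vs apothem 0.8 → ∉ W

none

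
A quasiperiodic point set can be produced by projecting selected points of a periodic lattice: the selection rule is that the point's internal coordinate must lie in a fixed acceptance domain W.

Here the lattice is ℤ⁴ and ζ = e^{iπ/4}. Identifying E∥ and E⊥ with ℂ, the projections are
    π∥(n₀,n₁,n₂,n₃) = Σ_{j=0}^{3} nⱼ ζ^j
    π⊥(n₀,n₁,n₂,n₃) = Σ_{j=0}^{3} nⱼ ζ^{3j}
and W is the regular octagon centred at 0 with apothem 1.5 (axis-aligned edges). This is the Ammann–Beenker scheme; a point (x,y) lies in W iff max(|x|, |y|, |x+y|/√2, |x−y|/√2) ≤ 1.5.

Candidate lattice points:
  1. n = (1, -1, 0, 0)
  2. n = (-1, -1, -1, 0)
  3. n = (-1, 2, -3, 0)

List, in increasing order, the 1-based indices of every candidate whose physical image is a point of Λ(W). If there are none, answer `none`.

Internal map: ζ^{3j} for j=0..3 gives (1,0), (−√2/2,√2/2), (0,−1), (√2/2,√2/2).
#1 (1, -1, 0, 0): internal (1.70711, -0.70711); octagon support 1.70711 vs apothem 1.5 → ∉ W
#2 (-1, -1, -1, 0): internal (-0.29289, 0.29289); octagon support 0.41421 vs apothem 1.5 → ∈ W
#3 (-1, 2, -3, 0): internal (-2.41421, 4.41421); octagon support 4.82843 vs apothem 1.5 → ∉ W

2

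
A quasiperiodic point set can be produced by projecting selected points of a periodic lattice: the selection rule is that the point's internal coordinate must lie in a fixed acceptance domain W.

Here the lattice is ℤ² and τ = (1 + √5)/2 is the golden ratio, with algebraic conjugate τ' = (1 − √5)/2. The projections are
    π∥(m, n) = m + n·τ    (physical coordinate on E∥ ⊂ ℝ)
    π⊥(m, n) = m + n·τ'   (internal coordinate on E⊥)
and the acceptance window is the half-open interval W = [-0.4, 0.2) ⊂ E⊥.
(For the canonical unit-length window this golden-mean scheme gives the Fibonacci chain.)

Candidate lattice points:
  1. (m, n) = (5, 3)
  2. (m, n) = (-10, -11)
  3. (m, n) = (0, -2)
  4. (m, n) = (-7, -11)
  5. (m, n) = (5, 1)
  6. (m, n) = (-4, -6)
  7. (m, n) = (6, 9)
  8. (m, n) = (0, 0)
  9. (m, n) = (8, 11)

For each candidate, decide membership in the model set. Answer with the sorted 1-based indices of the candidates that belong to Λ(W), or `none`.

4, 6, 8

τ' = (1−√5)/2 ≈ -0.61803.
[1] lift (5,3): star map gives 3.14590; window check -0.4 ≤ 3.14590 < 0.2 is false → out
[2] lift (-10,-11): star map gives -3.20163; window check -0.4 ≤ -3.20163 < 0.2 is false → out
[3] lift (0,-2): star map gives 1.23607; window check -0.4 ≤ 1.23607 < 0.2 is false → out
[4] lift (-7,-11): star map gives -0.20163; window check -0.4 ≤ -0.20163 < 0.2 is true → IN Λ
[5] lift (5,1): star map gives 4.38197; window check -0.4 ≤ 4.38197 < 0.2 is false → out
[6] lift (-4,-6): star map gives -0.29180; window check -0.4 ≤ -0.29180 < 0.2 is true → IN Λ
[7] lift (6,9): star map gives 0.43769; window check -0.4 ≤ 0.43769 < 0.2 is false → out
[8] lift (0,0): star map gives 0.00000; window check -0.4 ≤ 0.00000 < 0.2 is true → IN Λ
[9] lift (8,11): star map gives 1.20163; window check -0.4 ≤ 1.20163 < 0.2 is false → out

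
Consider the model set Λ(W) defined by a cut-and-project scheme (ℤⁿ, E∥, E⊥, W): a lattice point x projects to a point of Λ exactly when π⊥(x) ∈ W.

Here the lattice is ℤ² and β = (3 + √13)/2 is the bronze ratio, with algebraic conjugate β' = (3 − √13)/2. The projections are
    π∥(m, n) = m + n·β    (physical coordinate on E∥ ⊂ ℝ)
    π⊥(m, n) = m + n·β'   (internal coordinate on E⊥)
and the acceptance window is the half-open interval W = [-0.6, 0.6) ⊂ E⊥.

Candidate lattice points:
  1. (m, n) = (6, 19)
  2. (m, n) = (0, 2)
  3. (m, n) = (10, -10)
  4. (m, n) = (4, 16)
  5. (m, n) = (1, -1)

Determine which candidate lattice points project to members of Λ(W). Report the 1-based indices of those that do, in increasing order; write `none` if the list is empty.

1

β' = (3−√13)/2 ≈ -0.30278.
#1 (6,19): internal coord 6 + (19)·β' = +0.24726; +0.24726 ∈ [-0.6, 0.6) → IN Λ
#2 (0,2): internal coord 0 + (2)·β' = -0.60555; -0.60555 ∉ [-0.6, 0.6) → out
#3 (10,-10): internal coord 10 + (-10)·β' = +13.02776; +13.02776 ∉ [-0.6, 0.6) → out
#4 (4,16): internal coord 4 + (16)·β' = -0.84441; -0.84441 ∉ [-0.6, 0.6) → out
#5 (1,-1): internal coord 1 + (-1)·β' = +1.30278; +1.30278 ∉ [-0.6, 0.6) → out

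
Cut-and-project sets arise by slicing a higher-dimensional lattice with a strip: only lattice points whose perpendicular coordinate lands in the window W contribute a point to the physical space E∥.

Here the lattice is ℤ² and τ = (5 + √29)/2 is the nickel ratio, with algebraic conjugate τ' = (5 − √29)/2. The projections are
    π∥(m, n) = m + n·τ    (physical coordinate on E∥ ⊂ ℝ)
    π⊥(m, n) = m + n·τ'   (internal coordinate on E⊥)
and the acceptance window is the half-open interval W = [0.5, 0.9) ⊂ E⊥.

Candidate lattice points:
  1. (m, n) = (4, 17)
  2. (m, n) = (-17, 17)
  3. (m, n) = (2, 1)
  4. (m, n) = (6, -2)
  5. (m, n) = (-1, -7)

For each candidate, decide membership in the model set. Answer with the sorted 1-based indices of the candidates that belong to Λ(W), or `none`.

Numerically τ ≈ 5.19258 and τ' = −1/τ ≈ -0.19258.
[1] lift (4,17): star map gives 0.72610; window check 0.5 ≤ 0.72610 < 0.9 is true → IN Λ
[2] lift (-17,17): star map gives -20.27390; window check 0.5 ≤ -20.27390 < 0.9 is false → out
[3] lift (2,1): star map gives 1.80742; window check 0.5 ≤ 1.80742 < 0.9 is false → out
[4] lift (6,-2): star map gives 6.38516; window check 0.5 ≤ 6.38516 < 0.9 is false → out
[5] lift (-1,-7): star map gives 0.34808; window check 0.5 ≤ 0.34808 < 0.9 is false → out

1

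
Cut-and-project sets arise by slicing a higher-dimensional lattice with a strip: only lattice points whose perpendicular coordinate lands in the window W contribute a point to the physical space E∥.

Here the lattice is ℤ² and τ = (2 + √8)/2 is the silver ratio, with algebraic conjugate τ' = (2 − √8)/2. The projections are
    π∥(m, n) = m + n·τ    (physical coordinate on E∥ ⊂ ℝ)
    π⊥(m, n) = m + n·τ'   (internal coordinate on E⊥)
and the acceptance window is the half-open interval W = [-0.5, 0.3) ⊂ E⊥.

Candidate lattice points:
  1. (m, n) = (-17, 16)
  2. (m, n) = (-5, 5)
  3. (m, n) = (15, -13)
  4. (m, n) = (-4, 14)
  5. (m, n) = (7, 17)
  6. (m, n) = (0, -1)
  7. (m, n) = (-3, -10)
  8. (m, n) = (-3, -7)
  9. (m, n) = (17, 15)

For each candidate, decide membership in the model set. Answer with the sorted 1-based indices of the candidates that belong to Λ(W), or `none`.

Numerically τ ≈ 2.41421 and τ' = −1/τ ≈ -0.41421.
[1] lift (-17,16): star map gives -23.62742; window check -0.5 ≤ -23.62742 < 0.3 is false → out
[2] lift (-5,5): star map gives -7.07107; window check -0.5 ≤ -7.07107 < 0.3 is false → out
[3] lift (15,-13): star map gives 20.38478; window check -0.5 ≤ 20.38478 < 0.3 is false → out
[4] lift (-4,14): star map gives -9.79899; window check -0.5 ≤ -9.79899 < 0.3 is false → out
[5] lift (7,17): star map gives -0.04163; window check -0.5 ≤ -0.04163 < 0.3 is true → IN Λ
[6] lift (0,-1): star map gives 0.41421; window check -0.5 ≤ 0.41421 < 0.3 is false → out
[7] lift (-3,-10): star map gives 1.14214; window check -0.5 ≤ 1.14214 < 0.3 is false → out
[8] lift (-3,-7): star map gives -0.10051; window check -0.5 ≤ -0.10051 < 0.3 is true → IN Λ
[9] lift (17,15): star map gives 10.78680; window check -0.5 ≤ 10.78680 < 0.3 is false → out

5, 8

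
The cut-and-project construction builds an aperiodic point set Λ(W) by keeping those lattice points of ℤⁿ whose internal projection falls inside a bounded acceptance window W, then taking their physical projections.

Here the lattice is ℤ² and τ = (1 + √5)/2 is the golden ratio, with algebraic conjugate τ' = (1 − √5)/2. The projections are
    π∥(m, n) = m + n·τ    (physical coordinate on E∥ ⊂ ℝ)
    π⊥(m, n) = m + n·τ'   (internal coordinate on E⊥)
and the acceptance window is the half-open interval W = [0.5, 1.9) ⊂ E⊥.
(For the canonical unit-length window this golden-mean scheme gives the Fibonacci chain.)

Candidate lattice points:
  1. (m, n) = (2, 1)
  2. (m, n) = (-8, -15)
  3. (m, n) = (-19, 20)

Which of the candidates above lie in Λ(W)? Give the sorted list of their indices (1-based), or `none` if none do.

Numerically τ ≈ 1.61803 and τ' = −1/τ ≈ -0.61803.
[1] lift (2,1): star map gives 1.38197; window check 0.5 ≤ 1.38197 < 1.9 is true → IN Λ
[2] lift (-8,-15): star map gives 1.27051; window check 0.5 ≤ 1.27051 < 1.9 is true → IN Λ
[3] lift (-19,20): star map gives -31.36068; window check 0.5 ≤ -31.36068 < 1.9 is false → out

1, 2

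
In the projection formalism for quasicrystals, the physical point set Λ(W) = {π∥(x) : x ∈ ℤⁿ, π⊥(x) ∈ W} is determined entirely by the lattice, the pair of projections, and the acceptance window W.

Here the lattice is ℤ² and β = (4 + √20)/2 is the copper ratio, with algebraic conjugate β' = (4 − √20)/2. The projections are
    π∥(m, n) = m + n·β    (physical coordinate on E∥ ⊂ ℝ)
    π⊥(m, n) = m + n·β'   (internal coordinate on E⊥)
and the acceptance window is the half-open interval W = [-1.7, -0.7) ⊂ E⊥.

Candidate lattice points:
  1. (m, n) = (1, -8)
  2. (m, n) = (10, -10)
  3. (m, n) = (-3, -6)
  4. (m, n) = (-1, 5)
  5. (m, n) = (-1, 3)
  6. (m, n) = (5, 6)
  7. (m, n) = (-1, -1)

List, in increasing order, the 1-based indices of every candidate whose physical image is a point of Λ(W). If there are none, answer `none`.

Compute β' = (4−√20)/2 = -0.2361, so π⊥(m,n) = m -0.2361·n.
[1] lift (1,-8): star map gives 2.8885; window check -1.7 ≤ 2.8885 < -0.7 is false → out
[2] lift (10,-10): star map gives 12.3607; window check -1.7 ≤ 12.3607 < -0.7 is false → out
[3] lift (-3,-6): star map gives -1.5836; window check -1.7 ≤ -1.5836 < -0.7 is true → IN Λ
[4] lift (-1,5): star map gives -2.1803; window check -1.7 ≤ -2.1803 < -0.7 is false → out
[5] lift (-1,3): star map gives -1.7082; window check -1.7 ≤ -1.7082 < -0.7 is false → out
[6] lift (5,6): star map gives 3.5836; window check -1.7 ≤ 3.5836 < -0.7 is false → out
[7] lift (-1,-1): star map gives -0.7639; window check -1.7 ≤ -0.7639 < -0.7 is true → IN Λ

3, 7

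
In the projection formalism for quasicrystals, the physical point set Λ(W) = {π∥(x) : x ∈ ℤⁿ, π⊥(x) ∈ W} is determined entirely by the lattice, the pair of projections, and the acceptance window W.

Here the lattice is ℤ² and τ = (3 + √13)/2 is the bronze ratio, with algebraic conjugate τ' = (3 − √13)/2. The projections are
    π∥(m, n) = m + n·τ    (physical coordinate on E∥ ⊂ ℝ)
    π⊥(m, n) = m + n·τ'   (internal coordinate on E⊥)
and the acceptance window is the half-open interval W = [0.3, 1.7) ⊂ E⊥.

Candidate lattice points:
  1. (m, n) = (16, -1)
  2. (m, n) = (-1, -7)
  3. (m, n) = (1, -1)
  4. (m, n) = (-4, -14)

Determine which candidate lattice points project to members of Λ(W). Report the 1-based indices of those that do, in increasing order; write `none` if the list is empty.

2, 3

Numerically τ ≈ 3.3028 and τ' = −1/τ ≈ -0.3028.
[1] lift (16,-1): star map gives 16.3028; window check 0.3 ≤ 16.3028 < 1.7 is false → out
[2] lift (-1,-7): star map gives 1.1194; window check 0.3 ≤ 1.1194 < 1.7 is true → IN Λ
[3] lift (1,-1): star map gives 1.3028; window check 0.3 ≤ 1.3028 < 1.7 is true → IN Λ
[4] lift (-4,-14): star map gives 0.2389; window check 0.3 ≤ 0.2389 < 1.7 is false → out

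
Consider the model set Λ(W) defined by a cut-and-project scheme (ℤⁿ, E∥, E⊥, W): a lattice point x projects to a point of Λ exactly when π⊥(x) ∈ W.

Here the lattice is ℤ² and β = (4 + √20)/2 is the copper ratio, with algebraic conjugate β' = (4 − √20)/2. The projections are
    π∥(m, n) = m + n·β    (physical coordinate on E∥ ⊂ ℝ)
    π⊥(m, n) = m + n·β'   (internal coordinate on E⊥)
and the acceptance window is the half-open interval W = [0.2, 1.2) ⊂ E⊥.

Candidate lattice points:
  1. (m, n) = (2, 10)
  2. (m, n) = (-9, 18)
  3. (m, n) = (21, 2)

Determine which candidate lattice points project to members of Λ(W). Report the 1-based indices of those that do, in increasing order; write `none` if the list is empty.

Compute β' = (4−√20)/2 = -0.236068, so π⊥(m,n) = m -0.236068·n.
#1 (2,10): internal coord 2 + (10)·β' = -0.360680; -0.360680 ∉ [0.2, 1.2) → out
#2 (-9,18): internal coord -9 + (18)·β' = -13.249224; -13.249224 ∉ [0.2, 1.2) → out
#3 (21,2): internal coord 21 + (2)·β' = +20.527864; +20.527864 ∉ [0.2, 1.2) → out

none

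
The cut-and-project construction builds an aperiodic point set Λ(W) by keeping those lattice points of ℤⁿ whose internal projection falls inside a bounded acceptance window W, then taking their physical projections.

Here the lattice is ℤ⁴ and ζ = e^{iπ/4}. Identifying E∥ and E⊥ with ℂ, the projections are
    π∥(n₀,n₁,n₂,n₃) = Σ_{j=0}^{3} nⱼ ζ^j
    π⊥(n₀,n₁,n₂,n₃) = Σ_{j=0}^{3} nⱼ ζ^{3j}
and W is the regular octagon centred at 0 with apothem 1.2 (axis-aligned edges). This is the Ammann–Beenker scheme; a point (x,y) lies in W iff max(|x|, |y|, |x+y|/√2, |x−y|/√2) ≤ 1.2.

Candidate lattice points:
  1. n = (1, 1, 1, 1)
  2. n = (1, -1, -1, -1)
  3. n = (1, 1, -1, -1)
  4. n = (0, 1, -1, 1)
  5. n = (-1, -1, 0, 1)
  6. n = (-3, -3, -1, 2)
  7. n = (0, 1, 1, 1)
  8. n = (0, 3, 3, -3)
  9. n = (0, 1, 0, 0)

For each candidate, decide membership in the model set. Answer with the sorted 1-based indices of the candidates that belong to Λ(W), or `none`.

With ζ = e^{iπ/4} the internal vectors are ζ^0,ζ^3,ζ^6,ζ^9.
#1 (1, 1, 1, 1): internal (1.000000, 0.414214); octagon support 1.000000 vs apothem 1.2 → ∈ W
#2 (1, -1, -1, -1): internal (1.000000, -0.414214); octagon support 1.000000 vs apothem 1.2 → ∈ W
#3 (1, 1, -1, -1): internal (-0.414214, 1.000000); octagon support 1.000000 vs apothem 1.2 → ∈ W
#4 (0, 1, -1, 1): internal (0.000000, 2.414214); octagon support 2.414214 vs apothem 1.2 → ∉ W
#5 (-1, -1, 0, 1): internal (0.414214, 0.000000); octagon support 0.414214 vs apothem 1.2 → ∈ W
#6 (-3, -3, -1, 2): internal (0.535534, 0.292893); octagon support 0.585786 vs apothem 1.2 → ∈ W
#7 (0, 1, 1, 1): internal (0.000000, 0.414214); octagon support 0.414214 vs apothem 1.2 → ∈ W
#8 (0, 3, 3, -3): internal (-4.242641, -3.000000); octagon support 5.121320 vs apothem 1.2 → ∉ W
#9 (0, 1, 0, 0): internal (-0.707107, 0.707107); octagon support 1.000000 vs apothem 1.2 → ∈ W

1, 2, 3, 5, 6, 7, 9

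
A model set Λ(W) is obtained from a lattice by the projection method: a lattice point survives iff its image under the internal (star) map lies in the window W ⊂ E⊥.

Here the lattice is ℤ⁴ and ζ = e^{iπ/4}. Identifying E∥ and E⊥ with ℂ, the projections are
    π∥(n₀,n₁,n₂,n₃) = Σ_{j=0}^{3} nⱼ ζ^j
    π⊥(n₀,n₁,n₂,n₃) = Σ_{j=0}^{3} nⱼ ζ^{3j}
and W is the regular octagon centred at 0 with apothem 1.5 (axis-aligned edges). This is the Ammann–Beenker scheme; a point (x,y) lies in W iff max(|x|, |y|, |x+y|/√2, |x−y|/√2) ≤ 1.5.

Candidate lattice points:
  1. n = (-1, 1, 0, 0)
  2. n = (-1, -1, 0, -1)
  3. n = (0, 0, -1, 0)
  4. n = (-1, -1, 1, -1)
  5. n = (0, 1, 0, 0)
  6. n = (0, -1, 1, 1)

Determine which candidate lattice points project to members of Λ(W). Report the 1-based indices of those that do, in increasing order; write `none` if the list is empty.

π⊥(n) = n₀ + n₁ζ³ + n₂ζ⁶ + n₃ζ⁹ where ζ = e^{iπ/4}.
#1 (-1, 1, 0, 0): internal (-1.707107, 0.707107); octagon support 1.707107 vs apothem 1.5 → ∉ W
#2 (-1, -1, 0, -1): internal (-1.000000, -1.414214); octagon support 1.707107 vs apothem 1.5 → ∉ W
#3 (0, 0, -1, 0): internal (0.000000, 1.000000); octagon support 1.000000 vs apothem 1.5 → ∈ W
#4 (-1, -1, 1, -1): internal (-1.000000, -2.414214); octagon support 2.414214 vs apothem 1.5 → ∉ W
#5 (0, 1, 0, 0): internal (-0.707107, 0.707107); octagon support 1.000000 vs apothem 1.5 → ∈ W
#6 (0, -1, 1, 1): internal (1.414214, -1.000000); octagon support 1.707107 vs apothem 1.5 → ∉ W

3, 5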